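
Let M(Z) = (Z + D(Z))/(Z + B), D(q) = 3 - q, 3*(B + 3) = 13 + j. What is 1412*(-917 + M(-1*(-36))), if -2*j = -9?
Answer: -301663916/233 ≈ -1.2947e+6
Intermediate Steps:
j = 9/2 (j = -½*(-9) = 9/2 ≈ 4.5000)
B = 17/6 (B = -3 + (13 + 9/2)/3 = -3 + (⅓)*(35/2) = -3 + 35/6 = 17/6 ≈ 2.8333)
M(Z) = 3/(17/6 + Z) (M(Z) = (Z + (3 - Z))/(Z + 17/6) = 3/(17/6 + Z))
1412*(-917 + M(-1*(-36))) = 1412*(-917 + 18/(17 + 6*(-1*(-36)))) = 1412*(-917 + 18/(17 + 6*36)) = 1412*(-917 + 18/(17 + 216)) = 1412*(-917 + 18/233) = 1412*(-213643/233) = -301663916/233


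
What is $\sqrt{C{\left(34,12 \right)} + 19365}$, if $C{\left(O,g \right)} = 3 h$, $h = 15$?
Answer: $\sqrt{19410} \approx 139.32$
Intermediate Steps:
$C{\left(O,g \right)} = 45$ ($C{\left(O,g \right)} = 3 \cdot 15 = 45$)
$\sqrt{C{\left(34,12 \right)} + 19365} = \sqrt{45 + 19365} = \sqrt{19410}$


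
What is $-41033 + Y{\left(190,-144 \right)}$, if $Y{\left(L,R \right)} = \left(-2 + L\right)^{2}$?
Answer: $-5689$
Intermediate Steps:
$-41033 + Y{\left(190,-144 \right)} = -41033 + \left(-2 + 190\right)^{2} = -41033 + 188^{2} = -41033 + 35344 = -5689$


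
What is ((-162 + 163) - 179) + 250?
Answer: 72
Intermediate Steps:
((-162 + 163) - 179) + 250 = (1 - 179) + 250 = -178 + 250 = 72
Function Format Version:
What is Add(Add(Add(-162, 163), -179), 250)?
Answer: 72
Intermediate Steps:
Add(Add(Add(-162, 163), -179), 250) = Add(Add(1, -179), 250) = Add(-178, 250) = 72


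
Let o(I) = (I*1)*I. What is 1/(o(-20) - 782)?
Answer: -1/382 ≈ -0.0026178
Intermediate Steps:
o(I) = I**2 (o(I) = I*I = I**2)
1/(o(-20) - 782) = 1/((-20)**2 - 782) = 1/(400 - 782) = 1/(-382) = -1/382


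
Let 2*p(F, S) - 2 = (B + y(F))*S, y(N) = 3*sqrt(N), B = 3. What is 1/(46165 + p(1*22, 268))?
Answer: 5821/270627917 - 201*sqrt(22)/1082511668 ≈ 2.0638e-5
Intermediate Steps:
p(F, S) = 1 + S*(3 + 3*sqrt(F))/2 (p(F, S) = 1 + ((3 + 3*sqrt(F))*S)/2 = 1 + (S*(3 + 3*sqrt(F)))/2 = 1 + S*(3 + 3*sqrt(F))/2)
1/(46165 + p(1*22, 268)) = 1/(46165 + (1 + (3/2)*268 + (3/2)*268*sqrt(1*22))) = 1/(46165 + (1 + 402 + (3/2)*268*sqrt(22))) = 1/(46165 + (1 + 402 + 402*sqrt(22))) = 1/(46165 + (403 + 402*sqrt(22))) = 1/(46568 + 402*sqrt(22))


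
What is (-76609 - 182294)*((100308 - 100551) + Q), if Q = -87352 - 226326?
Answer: 81275088663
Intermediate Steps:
Q = -313678
(-76609 - 182294)*((100308 - 100551) + Q) = (-76609 - 182294)*((100308 - 100551) - 313678) = -258903*(-243 - 313678) = -258903*(-313921) = 81275088663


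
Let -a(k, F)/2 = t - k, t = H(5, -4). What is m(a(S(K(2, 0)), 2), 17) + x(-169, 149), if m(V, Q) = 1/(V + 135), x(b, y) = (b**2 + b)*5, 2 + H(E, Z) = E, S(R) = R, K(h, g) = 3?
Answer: 19164601/135 ≈ 1.4196e+5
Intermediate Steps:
H(E, Z) = -2 + E
t = 3 (t = -2 + 5 = 3)
a(k, F) = -6 + 2*k (a(k, F) = -2*(3 - k) = -6 + 2*k)
x(b, y) = 5*b + 5*b**2 (x(b, y) = (b + b**2)*5 = 5*b + 5*b**2)
m(V, Q) = 1/(135 + V)
m(a(S(K(2, 0)), 2), 17) + x(-169, 149) = 1/(135 + (-6 + 2*3)) + 5*(-169)*(1 - 169) = 1/(135 + (-6 + 6)) + 5*(-169)*(-168) = 1/(135 + 0) + 141960 = 1/135 + 141960 = 19164601/135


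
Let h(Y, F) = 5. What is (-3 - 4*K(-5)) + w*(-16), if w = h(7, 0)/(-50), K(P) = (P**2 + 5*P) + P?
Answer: 93/5 ≈ 18.600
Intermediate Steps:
K(P) = P**2 + 6*P
w = -1/10 (w = 5/(-50) = 5*(-1/50) = -1/10 ≈ -0.10000)
(-3 - 4*K(-5)) + w*(-16) = (-3 - (-20)*(6 - 5)) - 1/10*(-16) = (-3 - (-20)) + 8/5 = (-3 - 4*(-5)) + 8/5 = (-3 + 20) + 8/5 = 17 + 8/5 = 93/5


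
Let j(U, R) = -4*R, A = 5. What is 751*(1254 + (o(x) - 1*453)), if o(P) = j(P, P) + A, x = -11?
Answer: 638350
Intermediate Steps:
o(P) = 5 - 4*P (o(P) = -4*P + 5 = 5 - 4*P)
751*(1254 + (o(x) - 1*453)) = 751*(1254 + ((5 - 4*(-11)) - 1*453)) = 751*(1254 + ((5 + 44) - 453)) = 751*(1254 + (49 - 453)) = 751*(1254 - 404) = 751*850 = 638350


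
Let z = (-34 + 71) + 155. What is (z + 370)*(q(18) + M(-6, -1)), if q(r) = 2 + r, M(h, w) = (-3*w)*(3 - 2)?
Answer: 12926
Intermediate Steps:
M(h, w) = -3*w (M(h, w) = -3*w*1 = -3*w)
z = 192 (z = 37 + 155 = 192)
(z + 370)*(q(18) + M(-6, -1)) = (192 + 370)*((2 + 18) - 3*(-1)) = 562*(20 + 3) = 562*23 = 12926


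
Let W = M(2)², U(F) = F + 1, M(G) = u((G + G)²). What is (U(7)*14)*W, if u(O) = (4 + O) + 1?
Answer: 49392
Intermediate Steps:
u(O) = 5 + O
M(G) = 5 + 4*G² (M(G) = 5 + (G + G)² = 5 + (2*G)² = 5 + 4*G²)
U(F) = 1 + F
W = 441 (W = (5 + 4*2²)² = (5 + 4*4)² = (5 + 16)² = 21² = 441)
(U(7)*14)*W = ((1 + 7)*14)*441 = (8*14)*441 = 112*441 = 49392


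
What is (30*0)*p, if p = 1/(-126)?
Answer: 0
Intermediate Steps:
p = -1/126 ≈ -0.0079365
(30*0)*p = (30*0)*(-1/126) = 0*(-1/126) = 0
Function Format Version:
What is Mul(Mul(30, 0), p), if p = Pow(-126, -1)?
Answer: 0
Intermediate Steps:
p = Rational(-1, 126) ≈ -0.0079365
Mul(Mul(30, 0), p) = Mul(Mul(30, 0), Rational(-1, 126)) = Mul(0, Rational(-1, 126)) = 0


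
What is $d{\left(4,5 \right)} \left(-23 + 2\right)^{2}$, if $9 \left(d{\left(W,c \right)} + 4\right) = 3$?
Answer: $-1617$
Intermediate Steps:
$d{\left(W,c \right)} = - \frac{11}{3}$ ($d{\left(W,c \right)} = -4 + \frac{1}{9} \cdot 3 = -4 + \frac{1}{3} = - \frac{11}{3}$)
$d{\left(4,5 \right)} \left(-23 + 2\right)^{2} = - \frac{11 \left(-23 + 2\right)^{2}}{3} = - \frac{11 \left(-21\right)^{2}}{3} = \left(- \frac{11}{3}\right) 441 = -1617$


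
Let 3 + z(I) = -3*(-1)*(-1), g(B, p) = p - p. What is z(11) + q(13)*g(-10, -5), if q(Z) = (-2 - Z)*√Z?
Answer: -6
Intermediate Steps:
g(B, p) = 0
q(Z) = √Z*(-2 - Z)
z(I) = -6 (z(I) = -3 - 3*(-1)*(-1) = -3 + 3*(-1) = -3 - 3 = -6)
z(11) + q(13)*g(-10, -5) = -6 + (√13*(-2 - 1*13))*0 = -6 + (√13*(-2 - 13))*0 = -6 + (√13*(-15))*0 = -6 - 15*√13*0 = -6 + 0 = -6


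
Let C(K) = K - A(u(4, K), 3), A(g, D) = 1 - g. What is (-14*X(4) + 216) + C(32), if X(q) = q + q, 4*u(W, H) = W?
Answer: 136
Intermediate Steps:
u(W, H) = W/4
X(q) = 2*q
C(K) = K (C(K) = K - (1 - 4/4) = K - (1 - 1*1) = K - (1 - 1) = K - 1*0 = K + 0 = K)
(-14*X(4) + 216) + C(32) = (-28*4 + 216) + 32 = (-14*8 + 216) + 32 = (-112 + 216) + 32 = 104 + 32 = 136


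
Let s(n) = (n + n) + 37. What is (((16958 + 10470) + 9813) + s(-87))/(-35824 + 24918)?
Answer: -18552/5453 ≈ -3.4022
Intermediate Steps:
s(n) = 37 + 2*n (s(n) = 2*n + 37 = 37 + 2*n)
(((16958 + 10470) + 9813) + s(-87))/(-35824 + 24918) = (((16958 + 10470) + 9813) + (37 + 2*(-87)))/(-35824 + 24918) = ((27428 + 9813) + (37 - 174))/(-10906) = (37241 - 137)*(-1/10906) = 37104*(-1/10906) = -18552/5453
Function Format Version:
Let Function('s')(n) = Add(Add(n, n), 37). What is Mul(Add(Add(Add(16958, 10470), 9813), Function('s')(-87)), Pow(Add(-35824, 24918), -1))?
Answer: Rational(-18552, 5453) ≈ -3.4022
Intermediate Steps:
Function('s')(n) = Add(37, Mul(2, n)) (Function('s')(n) = Add(Mul(2, n), 37) = Add(37, Mul(2, n)))
Mul(Add(Add(Add(16958, 10470), 9813), Function('s')(-87)), Pow(Add(-35824, 24918), -1)) = Mul(Add(Add(Add(16958, 10470), 9813), Add(37, Mul(2, -87))), Pow(Add(-35824, 24918), -1)) = Mul(Add(Add(27428, 9813), Add(37, -174)), Pow(-10906, -1)) = Mul(Add(37241, -137), Rational(-1, 10906)) = Mul(37104, Rational(-1, 10906)) = Rational(-18552, 5453)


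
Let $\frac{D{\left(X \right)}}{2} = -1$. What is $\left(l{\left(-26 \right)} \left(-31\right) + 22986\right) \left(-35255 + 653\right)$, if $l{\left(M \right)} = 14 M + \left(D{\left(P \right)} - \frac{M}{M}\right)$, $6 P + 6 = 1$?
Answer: $-1189028526$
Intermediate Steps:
$P = - \frac{5}{6}$ ($P = -1 + \frac{1}{6} \cdot 1 = -1 + \frac{1}{6} = - \frac{5}{6} \approx -0.83333$)
$D{\left(X \right)} = -2$ ($D{\left(X \right)} = 2 \left(-1\right) = -2$)
$l{\left(M \right)} = -3 + 14 M$ ($l{\left(M \right)} = 14 M - \left(2 + \frac{M}{M}\right) = 14 M - 3 = -3 + 14 M$)
$\left(l{\left(-26 \right)} \left(-31\right) + 22986\right) \left(-35255 + 653\right) = \left(\left(-3 + 14 \left(-26\right)\right) \left(-31\right) + 22986\right) \left(-35255 + 653\right) = \left(\left(-3 - 364\right) \left(-31\right) + 22986\right) \left(-34602\right) = \left(\left(-367\right) \left(-31\right) + 22986\right) \left(-34602\right) = \left(11377 + 22986\right) \left(-34602\right) = 34363 \left(-34602\right) = -1189028526$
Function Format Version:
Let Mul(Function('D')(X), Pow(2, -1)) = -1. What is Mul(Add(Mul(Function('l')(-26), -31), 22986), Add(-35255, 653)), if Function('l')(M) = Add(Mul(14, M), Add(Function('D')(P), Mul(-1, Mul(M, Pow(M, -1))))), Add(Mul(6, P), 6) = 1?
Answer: -1189028526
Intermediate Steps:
P = Rational(-5, 6) (P = Add(-1, Mul(Rational(1, 6), 1)) = Add(-1, Rational(1, 6)) = Rational(-5, 6) ≈ -0.83333)
Function('D')(X) = -2 (Function('D')(X) = Mul(2, -1) = -2)
Function('l')(M) = Add(-3, Mul(14, M)) (Function('l')(M) = Add(Mul(14, M), Add(-2, Mul(-1, Mul(M, Pow(M, -1))))) = Add(Mul(14, M), Add(-2, Mul(-1, 1))) = Add(Mul(14, M), Add(-2, -1)) = Add(Mul(14, M), -3) = Add(-3, Mul(14, M)))
Mul(Add(Mul(Function('l')(-26), -31), 22986), Add(-35255, 653)) = Mul(Add(Mul(Add(-3, Mul(14, -26)), -31), 22986), Add(-35255, 653)) = Mul(Add(Mul(Add(-3, -364), -31), 22986), -34602) = Mul(Add(Mul(-367, -31), 22986), -34602) = Mul(Add(11377, 22986), -34602) = Mul(34363, -34602) = -1189028526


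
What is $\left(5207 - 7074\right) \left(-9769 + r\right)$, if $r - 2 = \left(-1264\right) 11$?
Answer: $44193757$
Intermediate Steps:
$r = -13902$ ($r = 2 - 13904 = -13902$)
$\left(5207 - 7074\right) \left(-9769 + r\right) = \left(5207 - 7074\right) \left(-9769 - 13902\right) = \left(-1867\right) \left(-23671\right) = 44193757$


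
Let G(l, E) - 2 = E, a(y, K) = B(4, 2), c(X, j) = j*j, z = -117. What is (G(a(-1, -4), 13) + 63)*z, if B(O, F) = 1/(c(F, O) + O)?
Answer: -9126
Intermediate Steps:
c(X, j) = j²
B(O, F) = 1/(O + O²) (B(O, F) = 1/(O² + O) = 1/(O + O²))
a(y, K) = 1/20 (a(y, K) = 1/(4*(1 + 4)) = (¼)/5 = (¼)*(⅕) = 1/20)
G(l, E) = 2 + E
(G(a(-1, -4), 13) + 63)*z = ((2 + 13) + 63)*(-117) = (15 + 63)*(-117) = 78*(-117) = -9126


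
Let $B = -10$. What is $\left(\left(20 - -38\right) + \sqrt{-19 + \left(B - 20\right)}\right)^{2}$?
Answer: $3315 + 812 i \approx 3315.0 + 812.0 i$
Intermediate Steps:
$\left(\left(20 - -38\right) + \sqrt{-19 + \left(B - 20\right)}\right)^{2} = \left(\left(20 - -38\right) + \sqrt{-19 - 30}\right)^{2} = \left(\left(20 + 38\right) + \sqrt{-19 - 30}\right)^{2} = \left(58 + \sqrt{-49}\right)^{2} = \left(58 + 7 i\right)^{2}$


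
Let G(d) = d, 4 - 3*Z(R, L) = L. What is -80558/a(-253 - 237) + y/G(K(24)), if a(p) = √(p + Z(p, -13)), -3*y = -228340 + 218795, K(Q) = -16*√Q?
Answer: -9545*√6/576 + 80558*I*√4359/1453 ≈ -40.591 + 3660.5*I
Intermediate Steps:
y = 9545/3 (y = -(-228340 + 218795)/3 = -⅓*(-9545) = 9545/3 ≈ 3181.7)
Z(R, L) = 4/3 - L/3
a(p) = √(17/3 + p) (a(p) = √(p + (4/3 - ⅓*(-13))) = √(p + (4/3 + 13/3)) = √(p + 17/3) = √(17/3 + p))
-80558/a(-253 - 237) + y/G(K(24)) = -80558*3/√(51 + 9*(-253 - 237)) + 9545/(3*((-32*√6))) = -80558*3/√(51 + 9*(-490)) + 9545/(3*((-32*√6))) = -80558*3/√(51 - 4410) + 9545/(3*((-32*√6))) = -80558*(-I*√4359/1453) + 9545*(-√6/192)/3 = -80558*(-I*√4359/1453) - 9545*√6/576 = -(-80558)*I*√4359/1453 - 9545*√6/576 = 80558*I*√4359/1453 - 9545*√6/576 = -9545*√6/576 + 80558*I*√4359/1453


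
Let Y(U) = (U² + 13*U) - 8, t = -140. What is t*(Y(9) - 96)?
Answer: -13160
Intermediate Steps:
Y(U) = -8 + U² + 13*U
t*(Y(9) - 96) = -140*((-8 + 9² + 13*9) - 96) = -140*((-8 + 81 + 117) - 96) = -140*(190 - 96) = -140*94 = -13160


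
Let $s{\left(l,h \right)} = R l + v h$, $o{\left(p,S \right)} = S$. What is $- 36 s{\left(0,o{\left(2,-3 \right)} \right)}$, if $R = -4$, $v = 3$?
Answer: $324$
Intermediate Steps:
$s{\left(l,h \right)} = - 4 l + 3 h$
$- 36 s{\left(0,o{\left(2,-3 \right)} \right)} = - 36 \left(\left(-4\right) 0 + 3 \left(-3\right)\right) = - 36 \left(0 - 9\right) = \left(-36\right) \left(-9\right) = 324$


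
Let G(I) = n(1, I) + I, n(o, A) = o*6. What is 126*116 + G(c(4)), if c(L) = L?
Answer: 14626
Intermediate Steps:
n(o, A) = 6*o
G(I) = 6 + I (G(I) = 6*1 + I = 6 + I)
126*116 + G(c(4)) = 126*116 + (6 + 4) = 14616 + 10 = 14626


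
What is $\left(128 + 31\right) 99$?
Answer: $15741$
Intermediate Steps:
$\left(128 + 31\right) 99 = 159 \cdot 99 = 15741$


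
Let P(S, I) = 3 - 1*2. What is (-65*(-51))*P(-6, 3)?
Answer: 3315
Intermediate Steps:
P(S, I) = 1 (P(S, I) = 3 - 2 = 1)
(-65*(-51))*P(-6, 3) = -65*(-51)*1 = 3315*1 = 3315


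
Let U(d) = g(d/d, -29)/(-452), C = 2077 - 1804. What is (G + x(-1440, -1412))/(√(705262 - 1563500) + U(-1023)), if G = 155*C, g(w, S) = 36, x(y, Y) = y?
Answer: -41569875/10958841103 - 521932875*I*√858238/10958841103 ≈ -0.0037933 - 44.122*I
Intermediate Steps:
C = 273
G = 42315 (G = 155*273 = 42315)
U(d) = -9/113 (U(d) = 36/(-452) = 36*(-1/452) = -9/113)
(G + x(-1440, -1412))/(√(705262 - 1563500) + U(-1023)) = (42315 - 1440)/(√(705262 - 1563500) - 9/113) = 40875/(√(-858238) - 9/113) = 40875/(I*√858238 - 9/113) = 40875/(-9/113 + I*√858238)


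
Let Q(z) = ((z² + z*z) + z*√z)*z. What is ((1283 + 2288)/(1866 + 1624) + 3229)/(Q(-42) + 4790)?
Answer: -808179488233/36104462217860 - 4971296421*I*√42/18052231108930 ≈ -0.022384 - 0.0017847*I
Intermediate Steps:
Q(z) = z*(z^(3/2) + 2*z²) (Q(z) = ((z² + z²) + z^(3/2))*z = (2*z² + z^(3/2))*z = (z^(3/2) + 2*z²)*z = z*(z^(3/2) + 2*z²))
((1283 + 2288)/(1866 + 1624) + 3229)/(Q(-42) + 4790) = ((1283 + 2288)/(1866 + 1624) + 3229)/(((-42)^(5/2) + 2*(-42)³) + 4790) = (3571/3490 + 3229)/((1764*I*√42 + 2*(-74088)) + 4790) = (3571*(1/3490) + 3229)/((1764*I*√42 - 148176) + 4790) = (3571/3490 + 3229)/((-148176 + 1764*I*√42) + 4790) = 11272781/(3490*(-143386 + 1764*I*√42))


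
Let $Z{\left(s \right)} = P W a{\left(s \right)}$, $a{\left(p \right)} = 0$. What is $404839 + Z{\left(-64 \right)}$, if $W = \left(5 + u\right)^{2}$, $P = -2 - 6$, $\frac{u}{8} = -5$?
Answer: $404839$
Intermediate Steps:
$u = -40$ ($u = 8 \left(-5\right) = -40$)
$P = -8$ ($P = -2 - 6 = -8$)
$W = 1225$ ($W = \left(5 - 40\right)^{2} = \left(-35\right)^{2} = 1225$)
$Z{\left(s \right)} = 0$ ($Z{\left(s \right)} = \left(-8\right) 1225 \cdot 0 = \left(-9800\right) 0 = 0$)
$404839 + Z{\left(-64 \right)} = 404839 + 0 = 404839$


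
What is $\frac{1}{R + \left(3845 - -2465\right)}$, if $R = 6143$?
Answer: $\frac{1}{12453} \approx 8.0302 \cdot 10^{-5}$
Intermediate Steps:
$\frac{1}{R + \left(3845 - -2465\right)} = \frac{1}{6143 + \left(3845 - -2465\right)} = \frac{1}{6143 + \left(3845 + 2465\right)} = \frac{1}{6143 + 6310} = \frac{1}{12453}$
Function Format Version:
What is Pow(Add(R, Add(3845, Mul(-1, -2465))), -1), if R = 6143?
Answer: Rational(1, 12453) ≈ 8.0302e-5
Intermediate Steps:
Pow(Add(R, Add(3845, Mul(-1, -2465))), -1) = Pow(Add(6143, Add(3845, Mul(-1, -2465))), -1) = Pow(Add(6143, Add(3845, 2465)), -1) = Pow(Add(6143, 6310), -1) = Pow(12453, -1) = Rational(1, 12453)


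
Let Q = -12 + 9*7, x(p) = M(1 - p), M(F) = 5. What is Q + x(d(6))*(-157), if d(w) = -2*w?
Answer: -734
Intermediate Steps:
x(p) = 5
Q = 51 (Q = -12 + 63 = 51)
Q + x(d(6))*(-157) = 51 + 5*(-157) = 51 - 785 = -734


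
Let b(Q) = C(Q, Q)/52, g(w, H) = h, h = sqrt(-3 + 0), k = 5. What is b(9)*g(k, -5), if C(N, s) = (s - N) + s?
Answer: 9*I*sqrt(3)/52 ≈ 0.29978*I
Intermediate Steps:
h = I*sqrt(3) (h = sqrt(-3) = I*sqrt(3) ≈ 1.732*I)
g(w, H) = I*sqrt(3)
C(N, s) = -N + 2*s
b(Q) = Q/52 (b(Q) = (-Q + 2*Q)/52 = Q*(1/52) = Q/52)
b(9)*g(k, -5) = ((1/52)*9)*(I*sqrt(3)) = 9*(I*sqrt(3))/52 = 9*I*sqrt(3)/52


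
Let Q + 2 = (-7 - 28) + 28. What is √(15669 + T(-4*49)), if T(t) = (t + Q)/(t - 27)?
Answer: 2*√194812354/223 ≈ 125.18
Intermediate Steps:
Q = -9 (Q = -2 + ((-7 - 28) + 28) = -2 + (-35 + 28) = -2 - 7 = -9)
T(t) = (-9 + t)/(-27 + t) (T(t) = (t - 9)/(t - 27) = (-9 + t)/(-27 + t))
√(15669 + T(-4*49)) = √(15669 + (-9 - 4*49)/(-27 - 4*49)) = √(15669 + (-9 - 196)/(-27 - 196)) = √(15669 - 205/(-223)) = √(15669 - 1/223*(-205)) = √(15669 + 205/223) = √(3494392/223) = 2*√194812354/223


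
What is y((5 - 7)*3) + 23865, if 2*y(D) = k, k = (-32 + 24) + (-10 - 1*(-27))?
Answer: 47739/2 ≈ 23870.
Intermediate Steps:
k = 9 (k = -8 + (-10 + 27) = -8 + 17 = 9)
y(D) = 9/2 (y(D) = (½)*9 = 9/2)
y((5 - 7)*3) + 23865 = 9/2 + 23865 = 47739/2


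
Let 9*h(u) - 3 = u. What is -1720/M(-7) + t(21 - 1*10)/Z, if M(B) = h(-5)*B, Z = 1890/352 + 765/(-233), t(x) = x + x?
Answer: -655803068/598815 ≈ -1095.2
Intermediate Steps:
t(x) = 2*x
Z = 85545/41008 (Z = 1890*(1/352) + 765*(-1/233) = 945/176 - 765/233 = 85545/41008 ≈ 2.0861)
h(u) = 1/3 + u/9
M(B) = -2*B/9 (M(B) = (1/3 + (1/9)*(-5))*B = (1/3 - 5/9)*B = -2*B/9)
-1720/M(-7) + t(21 - 1*10)/Z = -1720/((-2/9*(-7))) + (2*(21 - 1*10))/(85545/41008) = -1720/14/9 + (2*(21 - 10))*(41008/85545) = -1720*9/14 + (2*11)*(41008/85545) = -7740/7 + 22*(41008/85545) = -7740/7 + 902176/85545 = -655803068/598815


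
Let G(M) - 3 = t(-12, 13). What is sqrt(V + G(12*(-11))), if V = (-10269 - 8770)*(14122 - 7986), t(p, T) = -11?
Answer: 12*I*sqrt(811273) ≈ 10808.0*I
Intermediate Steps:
V = -116823304 (V = -19039*6136 = -116823304)
G(M) = -8 (G(M) = 3 - 11 = -8)
sqrt(V + G(12*(-11))) = sqrt(-116823304 - 8) = sqrt(-116823312) = 12*I*sqrt(811273)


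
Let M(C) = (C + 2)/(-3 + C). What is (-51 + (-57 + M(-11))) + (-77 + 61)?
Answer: -1727/14 ≈ -123.36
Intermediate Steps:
M(C) = (2 + C)/(-3 + C)
(-51 + (-57 + M(-11))) + (-77 + 61) = (-51 + (-57 + (2 - 11)/(-3 - 11))) + (-77 + 61) = (-51 + (-57 - 9/(-14))) - 16 = (-51 + (-57 - 1/14*(-9))) - 16 = (-51 + (-57 + 9/14)) - 16 = (-51 - 789/14) - 16 = -1503/14 - 16 = -1727/14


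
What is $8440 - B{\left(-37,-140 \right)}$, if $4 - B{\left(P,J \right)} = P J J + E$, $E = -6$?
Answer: $-716770$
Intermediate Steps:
$B{\left(P,J \right)} = 10 - P J^{2}$ ($B{\left(P,J \right)} = 4 - \left(P J J - 6\right) = 4 - \left(P J^{2} - 6\right) = 4 - \left(-6 + P J^{2}\right) = 10 - P J^{2}$)
$8440 - B{\left(-37,-140 \right)} = 8440 - \left(10 - - 37 \left(-140\right)^{2}\right) = 8440 - \left(10 - \left(-37\right) 19600\right) = 8440 - \left(10 + 725200\right) = 8440 - 725210 = -716770$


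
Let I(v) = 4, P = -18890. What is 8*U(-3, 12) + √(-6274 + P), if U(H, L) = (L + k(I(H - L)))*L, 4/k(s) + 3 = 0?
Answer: 1024 + 6*I*√699 ≈ 1024.0 + 158.63*I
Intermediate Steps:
k(s) = -4/3 (k(s) = 4/(-3 + 0) = 4/(-3) = 4*(-⅓) = -4/3)
U(H, L) = L*(-4/3 + L) (U(H, L) = (L - 4/3)*L = (-4/3 + L)*L = L*(-4/3 + L))
8*U(-3, 12) + √(-6274 + P) = 8*((⅓)*12*(-4 + 3*12)) + √(-6274 - 18890) = 8*((⅓)*12*(-4 + 36)) + √(-25164) = 8*((⅓)*12*32) + 6*I*√699 = 8*128 + 6*I*√699 = 1024 + 6*I*√699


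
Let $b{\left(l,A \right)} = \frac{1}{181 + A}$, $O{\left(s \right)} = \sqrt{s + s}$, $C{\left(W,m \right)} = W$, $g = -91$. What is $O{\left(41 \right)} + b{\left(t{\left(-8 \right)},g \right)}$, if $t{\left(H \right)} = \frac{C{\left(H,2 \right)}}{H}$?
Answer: $\frac{1}{90} + \sqrt{82} \approx 9.0665$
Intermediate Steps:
$O{\left(s \right)} = \sqrt{2} \sqrt{s}$ ($O{\left(s \right)} = \sqrt{2 s} = \sqrt{2} \sqrt{s}$)
$t{\left(H \right)} = 1$ ($t{\left(H \right)} = \frac{H}{H} = 1$)
$O{\left(41 \right)} + b{\left(t{\left(-8 \right)},g \right)} = \sqrt{2} \sqrt{41} + \frac{1}{181 - 91} = \sqrt{82} + \frac{1}{90} = \frac{1}{90} + \sqrt{82}$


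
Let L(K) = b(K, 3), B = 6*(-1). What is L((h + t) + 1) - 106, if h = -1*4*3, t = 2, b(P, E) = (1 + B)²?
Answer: -81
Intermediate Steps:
B = -6
b(P, E) = 25 (b(P, E) = (1 - 6)² = (-5)² = 25)
h = -12 (h = -4*3 = -12)
L(K) = 25
L((h + t) + 1) - 106 = 25 - 106 = -81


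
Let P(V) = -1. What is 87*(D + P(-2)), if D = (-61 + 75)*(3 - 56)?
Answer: -64641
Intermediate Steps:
D = -742 (D = 14*(-53) = -742)
87*(D + P(-2)) = 87*(-742 - 1) = 87*(-743) = -64641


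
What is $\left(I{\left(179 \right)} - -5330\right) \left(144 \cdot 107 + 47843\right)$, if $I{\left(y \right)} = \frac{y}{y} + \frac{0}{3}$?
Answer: $337191081$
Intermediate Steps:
$I{\left(y \right)} = 1$ ($I{\left(y \right)} = 1 + 0 \cdot \frac{1}{3} = 1 + 0 = 1$)
$\left(I{\left(179 \right)} - -5330\right) \left(144 \cdot 107 + 47843\right) = \left(1 - -5330\right) \left(144 \cdot 107 + 47843\right) = \left(1 + 5330\right) \left(15408 + 47843\right) = 5331 \cdot 63251 = 337191081$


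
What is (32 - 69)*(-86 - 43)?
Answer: 4773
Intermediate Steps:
(32 - 69)*(-86 - 43) = -37*(-129) = 4773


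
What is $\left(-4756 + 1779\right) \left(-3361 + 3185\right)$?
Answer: $523952$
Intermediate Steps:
$\left(-4756 + 1779\right) \left(-3361 + 3185\right) = \left(-2977\right) \left(-176\right) = 523952$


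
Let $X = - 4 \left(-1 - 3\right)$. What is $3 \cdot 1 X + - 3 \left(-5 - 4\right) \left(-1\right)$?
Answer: $21$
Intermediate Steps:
$X = 16$ ($X = - 4 \left(-1 - 3\right) = \left(-4\right) \left(-4\right) = 16$)
$3 \cdot 1 X + - 3 \left(-5 - 4\right) \left(-1\right) = 3 \cdot 1 \cdot 16 + - 3 \left(-5 - 4\right) \left(-1\right) = 3 \cdot 16 + \left(-3\right) \left(-9\right) \left(-1\right) = 48 + 27 \left(-1\right) = 48 - 27 = 21$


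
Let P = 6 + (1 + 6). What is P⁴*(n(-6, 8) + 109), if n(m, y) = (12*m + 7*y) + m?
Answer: 2484807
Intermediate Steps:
n(m, y) = 7*y + 13*m (n(m, y) = (7*y + 12*m) + m = 7*y + 13*m)
P = 13 (P = 6 + 7 = 13)
P⁴*(n(-6, 8) + 109) = 13⁴*((7*8 + 13*(-6)) + 109) = 28561*((56 - 78) + 109) = 28561*(-22 + 109) = 28561*87 = 2484807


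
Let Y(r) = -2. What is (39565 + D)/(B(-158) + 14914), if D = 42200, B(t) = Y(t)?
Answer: 81765/14912 ≈ 5.4832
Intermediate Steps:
B(t) = -2
(39565 + D)/(B(-158) + 14914) = (39565 + 42200)/(-2 + 14914) = 81765/14912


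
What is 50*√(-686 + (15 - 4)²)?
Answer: 50*I*√565 ≈ 1188.5*I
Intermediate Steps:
50*√(-686 + (15 - 4)²) = 50*√(-686 + 11²) = 50*√(-686 + 121) = 50*√(-565) = 50*(I*√565) = 50*I*√565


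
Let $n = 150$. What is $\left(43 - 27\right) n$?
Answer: $2400$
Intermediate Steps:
$\left(43 - 27\right) n = \left(43 - 27\right) 150 = 16 \cdot 150 = 2400$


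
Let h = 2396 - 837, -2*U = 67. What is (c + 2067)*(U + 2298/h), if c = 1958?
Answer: -401924425/3118 ≈ -1.2890e+5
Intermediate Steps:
U = -67/2 (U = -½*67 = -67/2 ≈ -33.500)
h = 1559
(c + 2067)*(U + 2298/h) = (1958 + 2067)*(-67/2 + 2298/1559) = 4025*(-67/2 + 2298*(1/1559)) = 4025*(-67/2 + 2298/1559) = 4025*(-99857/3118) = -401924425/3118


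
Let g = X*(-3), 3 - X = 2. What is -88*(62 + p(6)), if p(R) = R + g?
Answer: -5720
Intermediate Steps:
X = 1 (X = 3 - 1*2 = 3 - 2 = 1)
g = -3 (g = 1*(-3) = -3)
p(R) = -3 + R (p(R) = R - 3 = -3 + R)
-88*(62 + p(6)) = -88*(62 + (-3 + 6)) = -88*(62 + 3) = -88*65 = -5720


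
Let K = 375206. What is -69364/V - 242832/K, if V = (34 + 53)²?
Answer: -13931892196/1419967107 ≈ -9.8114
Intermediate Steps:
V = 7569 (V = 87² = 7569)
-69364/V - 242832/K = -69364/7569 - 242832/375206 = -69364*1/7569 - 242832*1/375206 = -69364/7569 - 121416/187603 = -13931892196/1419967107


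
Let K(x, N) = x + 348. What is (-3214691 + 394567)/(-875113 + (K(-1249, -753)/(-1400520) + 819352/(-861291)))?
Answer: 1133929813592014560/351870271997833003 ≈ 3.2226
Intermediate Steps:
K(x, N) = 348 + x
(-3214691 + 394567)/(-875113 + (K(-1249, -753)/(-1400520) + 819352/(-861291))) = (-3214691 + 394567)/(-875113 + ((348 - 1249)/(-1400520) + 819352/(-861291))) = -2820124/(-875113 + (-901*(-1/1400520) + 819352*(-1/861291))) = -2820124/(-875113 + (901/1400520 - 819352/861291)) = -2820124/(-875113 - 382247613283/402085090440) = -2820124/(-351870271997833003/402085090440) = -2820124*(-402085090440/351870271997833003) = 1133929813592014560/351870271997833003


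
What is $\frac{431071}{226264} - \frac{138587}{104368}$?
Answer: $\frac{1704096145}{2951840144} \approx 0.5773$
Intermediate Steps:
$\frac{431071}{226264} - \frac{138587}{104368} = \frac{1704096145}{2951840144}$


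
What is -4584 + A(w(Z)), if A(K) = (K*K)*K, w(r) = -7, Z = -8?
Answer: -4927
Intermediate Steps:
A(K) = K³ (A(K) = K²*K = K³)
-4584 + A(w(Z)) = -4584 + (-7)³ = -4584 - 343 = -4927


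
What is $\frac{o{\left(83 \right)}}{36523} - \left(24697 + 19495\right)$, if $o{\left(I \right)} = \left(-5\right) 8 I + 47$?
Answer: $- \frac{1614027689}{36523} \approx -44192.0$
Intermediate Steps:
$o{\left(I \right)} = 47 - 40 I$ ($o{\left(I \right)} = - 40 I + 47 = 47 - 40 I$)
$\frac{o{\left(83 \right)}}{36523} - \left(24697 + 19495\right) = \frac{47 - 3320}{36523} - \left(24697 + 19495\right) = \left(47 - 3320\right) \frac{1}{36523} - 44192 = \left(-3273\right) \frac{1}{36523} - 44192 = - \frac{3273}{36523} - 44192 = - \frac{1614027689}{36523}$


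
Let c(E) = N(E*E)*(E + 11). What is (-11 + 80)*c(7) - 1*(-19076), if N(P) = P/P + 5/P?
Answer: 1001792/49 ≈ 20445.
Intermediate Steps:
N(P) = 1 + 5/P
c(E) = (5 + E²)*(11 + E)/E² (c(E) = ((5 + E*E)/((E*E)))*(E + 11) = ((5 + E²)/(E²))*(11 + E) = ((5 + E²)/E²)*(11 + E) = (5 + E²)*(11 + E)/E²)
(-11 + 80)*c(7) - 1*(-19076) = (-11 + 80)*((5 + 7²)*(11 + 7)/7²) - 1*(-19076) = 69*((1/49)*(5 + 49)*18) + 19076 = 69*((1/49)*54*18) + 19076 = 69*(972/49) + 19076 = 67068/49 + 19076 = 1001792/49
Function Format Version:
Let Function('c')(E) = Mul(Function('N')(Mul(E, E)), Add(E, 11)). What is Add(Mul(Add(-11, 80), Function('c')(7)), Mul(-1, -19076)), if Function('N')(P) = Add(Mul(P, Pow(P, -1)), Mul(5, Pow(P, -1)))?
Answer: Rational(1001792, 49) ≈ 20445.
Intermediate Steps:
Function('N')(P) = Add(1, Mul(5, Pow(P, -1)))
Function('c')(E) = Mul(Pow(E, -2), Add(5, Pow(E, 2)), Add(11, E)) (Function('c')(E) = Mul(Mul(Pow(Mul(E, E), -1), Add(5, Mul(E, E))), Add(E, 11)) = Mul(Mul(Pow(Pow(E, 2), -1), Add(5, Pow(E, 2))), Add(11, E)) = Mul(Mul(Pow(E, -2), Add(5, Pow(E, 2))), Add(11, E)) = Mul(Pow(E, -2), Add(5, Pow(E, 2)), Add(11, E)))
Add(Mul(Add(-11, 80), Function('c')(7)), Mul(-1, -19076)) = Add(Mul(Add(-11, 80), Mul(Pow(7, -2), Add(5, Pow(7, 2)), Add(11, 7))), Mul(-1, -19076)) = Add(Mul(69, Mul(Rational(1, 49), Add(5, 49), 18)), 19076) = Add(Mul(69, Mul(Rational(1, 49), 54, 18)), 19076) = Add(Mul(69, Rational(972, 49)), 19076) = Add(Rational(67068, 49), 19076) = Rational(1001792, 49)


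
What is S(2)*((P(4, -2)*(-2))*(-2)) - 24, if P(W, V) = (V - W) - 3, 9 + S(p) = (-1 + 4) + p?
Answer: 120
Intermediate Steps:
S(p) = -6 + p (S(p) = -9 + ((-1 + 4) + p) = -9 + (3 + p) = -6 + p)
P(W, V) = -3 + V - W
S(2)*((P(4, -2)*(-2))*(-2)) - 24 = (-6 + 2)*(((-3 - 2 - 1*4)*(-2))*(-2)) - 24 = -4*(-3 - 2 - 4)*(-2)*(-2) - 24 = -4*(-9*(-2))*(-2) - 24 = -72*(-2) - 24 = -4*(-36) - 24 = 144 - 24 = 120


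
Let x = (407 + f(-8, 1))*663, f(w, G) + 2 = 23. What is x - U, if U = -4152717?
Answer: 4436481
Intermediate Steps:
f(w, G) = 21 (f(w, G) = -2 + 23 = 21)
x = 283764 (x = (407 + 21)*663 = 428*663 = 283764)
x - U = 283764 - 1*(-4152717) = 283764 + 4152717 = 4436481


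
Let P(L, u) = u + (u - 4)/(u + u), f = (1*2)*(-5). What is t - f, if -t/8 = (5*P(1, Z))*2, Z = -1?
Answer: -110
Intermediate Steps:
f = -10 (f = 2*(-5) = -10)
P(L, u) = u + (-4 + u)/(2*u) (P(L, u) = u + (-4 + u)/((2*u)) = u + (-4 + u)*(1/(2*u)) = u + (-4 + u)/(2*u))
t = -120 (t = -8*5*(1/2 - 1 - 2/(-1))*2 = -8*5*(1/2 - 1 - 2*(-1))*2 = -8*5*(1/2 - 1 + 2)*2 = -8*5*(3/2)*2 = -60*2 = -8*15 = -120)
t - f = -120 - 1*(-10) = -120 + 10 = -110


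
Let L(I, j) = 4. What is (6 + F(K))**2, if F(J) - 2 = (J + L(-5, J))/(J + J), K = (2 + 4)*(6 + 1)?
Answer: 128881/1764 ≈ 73.062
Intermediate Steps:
K = 42 (K = 6*7 = 42)
F(J) = 2 + (4 + J)/(2*J) (F(J) = 2 + (J + 4)/(J + J) = 2 + (4 + J)/((2*J)) = 2 + (4 + J)*(1/(2*J)) = 2 + (4 + J)/(2*J))
(6 + F(K))**2 = (6 + (5/2 + 2/42))**2 = (6 + (5/2 + 2*(1/42)))**2 = (6 + (5/2 + 1/21))**2 = (6 + 107/42)**2 = (359/42)**2 = 128881/1764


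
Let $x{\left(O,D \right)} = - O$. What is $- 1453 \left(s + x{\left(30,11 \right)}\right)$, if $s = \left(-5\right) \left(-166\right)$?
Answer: $-1162400$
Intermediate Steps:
$s = 830$
$- 1453 \left(s + x{\left(30,11 \right)}\right) = - 1453 \left(830 - 30\right) = \left(-1453\right) 800 = -1162400$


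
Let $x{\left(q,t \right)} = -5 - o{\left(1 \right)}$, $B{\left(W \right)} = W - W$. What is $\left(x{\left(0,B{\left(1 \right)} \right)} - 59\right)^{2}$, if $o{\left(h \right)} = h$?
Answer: $4225$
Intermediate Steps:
$B{\left(W \right)} = 0$
$x{\left(q,t \right)} = -6$ ($x{\left(q,t \right)} = -5 - 1 = -6$)
$\left(x{\left(0,B{\left(1 \right)} \right)} - 59\right)^{2} = \left(-6 - 59\right)^{2} = \left(-65\right)^{2} = 4225$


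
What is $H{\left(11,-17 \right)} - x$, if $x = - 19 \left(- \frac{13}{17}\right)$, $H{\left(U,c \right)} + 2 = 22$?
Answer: $\frac{93}{17} \approx 5.4706$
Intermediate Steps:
$H{\left(U,c \right)} = 20$ ($H{\left(U,c \right)} = -2 + 22 = 20$)
$x = \frac{247}{17}$ ($x = - 19 \left(\left(-13\right) \frac{1}{17}\right) = \left(-19\right) \left(- \frac{13}{17}\right) = \frac{247}{17} \approx 14.529$)
$H{\left(11,-17 \right)} - x = 20 - \frac{247}{17} = \frac{93}{17}$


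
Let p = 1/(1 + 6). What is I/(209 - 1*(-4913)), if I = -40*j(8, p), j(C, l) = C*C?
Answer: -1280/2561 ≈ -0.49980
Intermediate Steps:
p = ⅐ (p = 1/7 = ⅐ ≈ 0.14286)
j(C, l) = C²
I = -2560 (I = -40*8² = -40*64 = -2560)
I/(209 - 1*(-4913)) = -2560/(209 - 1*(-4913)) = -2560/(209 + 4913) = -2560/5122 = -2560*1/5122 = -1280/2561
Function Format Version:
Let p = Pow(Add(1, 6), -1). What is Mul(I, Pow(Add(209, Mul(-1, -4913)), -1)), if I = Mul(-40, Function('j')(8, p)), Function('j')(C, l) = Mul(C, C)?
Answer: Rational(-1280, 2561) ≈ -0.49980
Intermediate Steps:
p = Rational(1, 7) (p = Pow(7, -1) = Rational(1, 7) ≈ 0.14286)
Function('j')(C, l) = Pow(C, 2)
I = -2560 (I = Mul(-40, Pow(8, 2)) = Mul(-40, 64) = -2560)
Mul(I, Pow(Add(209, Mul(-1, -4913)), -1)) = Mul(-2560, Pow(Add(209, Mul(-1, -4913)), -1)) = Mul(-2560, Pow(Add(209, 4913), -1)) = Mul(-2560, Pow(5122, -1)) = Mul(-2560, Rational(1, 5122)) = Rational(-1280, 2561)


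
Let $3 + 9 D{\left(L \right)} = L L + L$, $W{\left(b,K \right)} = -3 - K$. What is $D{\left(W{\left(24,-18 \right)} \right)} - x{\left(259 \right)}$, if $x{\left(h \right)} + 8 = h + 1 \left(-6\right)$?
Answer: $- \frac{656}{3} \approx -218.67$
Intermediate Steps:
$D{\left(L \right)} = - \frac{1}{3} + \frac{L}{9} + \frac{L^{2}}{9}$ ($D{\left(L \right)} = - \frac{1}{3} + \frac{L L + L}{9} = - \frac{1}{3} + \frac{L^{2} + L}{9} = - \frac{1}{3} + \frac{L + L^{2}}{9} = - \frac{1}{3} + \left(\frac{L}{9} + \frac{L^{2}}{9}\right) = - \frac{1}{3} + \frac{L}{9} + \frac{L^{2}}{9}$)
$x{\left(h \right)} = -14 + h$ ($x{\left(h \right)} = -8 + \left(h + 1 \left(-6\right)\right) = -8 + \left(h - 6\right) = -8 + \left(-6 + h\right) = -14 + h$)
$D{\left(W{\left(24,-18 \right)} \right)} - x{\left(259 \right)} = \left(- \frac{1}{3} + \frac{-3 - -18}{9} + \frac{\left(-3 - -18\right)^{2}}{9}\right) - \left(-14 + 259\right) = \left(- \frac{1}{3} + \frac{-3 + 18}{9} + \frac{\left(-3 + 18\right)^{2}}{9}\right) - 245 = \left(- \frac{1}{3} + \frac{1}{9} \cdot 15 + \frac{15^{2}}{9}\right) - 245 = \left(- \frac{1}{3} + \frac{5}{3} + \frac{1}{9} \cdot 225\right) - 245 = \left(- \frac{1}{3} + \frac{5}{3} + 25\right) - 245 = \frac{79}{3} - 245 = - \frac{656}{3}$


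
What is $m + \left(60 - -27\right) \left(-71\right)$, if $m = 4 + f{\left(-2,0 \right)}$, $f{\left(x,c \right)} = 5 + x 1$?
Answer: $-6170$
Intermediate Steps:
$f{\left(x,c \right)} = 5 + x$
$m = 7$ ($m = 4 + \left(5 - 2\right) = 4 + 3 = 7$)
$m + \left(60 - -27\right) \left(-71\right) = 7 + \left(60 - -27\right) \left(-71\right) = 7 + \left(60 + 27\right) \left(-71\right) = 7 + 87 \left(-71\right) = 7 - 6177 = -6170$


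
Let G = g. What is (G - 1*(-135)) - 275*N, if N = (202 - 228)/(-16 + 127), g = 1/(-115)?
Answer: 2545414/12765 ≈ 199.41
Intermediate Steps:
g = -1/115 ≈ -0.0086956
G = -1/115 ≈ -0.0086956
N = -26/111 ≈ -0.23423
(G - 1*(-135)) - 275*N = (-1/115 - 1*(-135)) - 275*(-26/111) = (-1/115 + 135) + 7150/111 = 15524/115 + 7150/111 = 2545414/12765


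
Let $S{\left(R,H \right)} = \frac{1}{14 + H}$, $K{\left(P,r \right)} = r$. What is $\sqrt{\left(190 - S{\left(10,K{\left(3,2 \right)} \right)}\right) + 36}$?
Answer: $\frac{\sqrt{3615}}{4} \approx 15.031$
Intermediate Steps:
$\sqrt{\left(190 - S{\left(10,K{\left(3,2 \right)} \right)}\right) + 36} = \sqrt{\left(190 - \frac{1}{14 + 2}\right) + 36} = \sqrt{\left(190 - \frac{1}{16}\right) + 36} = \sqrt{\frac{3039}{16} + 36} = \sqrt{\frac{3615}{16}} = \frac{\sqrt{3615}}{4}$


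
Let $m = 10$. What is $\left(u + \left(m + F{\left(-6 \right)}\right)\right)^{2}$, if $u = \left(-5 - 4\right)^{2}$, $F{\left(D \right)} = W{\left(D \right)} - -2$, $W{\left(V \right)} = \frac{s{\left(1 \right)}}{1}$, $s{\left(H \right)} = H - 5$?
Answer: $7921$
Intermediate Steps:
$s{\left(H \right)} = -5 + H$
$W{\left(V \right)} = -4$ ($W{\left(V \right)} = \frac{-5 + 1}{1} = \left(-4\right) 1 = -4$)
$F{\left(D \right)} = -2$ ($F{\left(D \right)} = -4 - -2 = -4 + 2 = -2$)
$u = 81$ ($u = \left(-9\right)^{2} = 81$)
$\left(u + \left(m + F{\left(-6 \right)}\right)\right)^{2} = \left(81 + \left(10 - 2\right)\right)^{2} = \left(81 + 8\right)^{2} = 89^{2} = 7921$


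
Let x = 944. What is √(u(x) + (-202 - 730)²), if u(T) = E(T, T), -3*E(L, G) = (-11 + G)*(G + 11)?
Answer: √571619 ≈ 756.05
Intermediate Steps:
E(L, G) = -(-11 + G)*(11 + G)/3 (E(L, G) = -(-11 + G)*(G + 11)/3 = -(-11 + G)*(11 + G)/3)
u(T) = 121/3 - T²/3
√(u(x) + (-202 - 730)²) = √((121/3 - ⅓*944²) + (-202 - 730)²) = √((121/3 - ⅓*891136) + (-932)²) = √((121/3 - 891136/3) + 868624) = √(-297005 + 868624) = √571619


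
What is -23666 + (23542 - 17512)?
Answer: -17636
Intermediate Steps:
-23666 + (23542 - 17512) = -23666 + 6030 = -17636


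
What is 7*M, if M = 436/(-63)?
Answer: -436/9 ≈ -48.444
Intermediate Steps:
M = -436/63 (M = 436*(-1/63) = -436/63 ≈ -6.9206)
7*M = 7*(-436/63) = -436/9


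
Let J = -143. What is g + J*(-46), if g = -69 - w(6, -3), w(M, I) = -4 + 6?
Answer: 6507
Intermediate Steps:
w(M, I) = 2
g = -71 (g = -69 - 1*2 = -69 - 2 = -71)
g + J*(-46) = -71 - 143*(-46) = -71 + 6578 = 6507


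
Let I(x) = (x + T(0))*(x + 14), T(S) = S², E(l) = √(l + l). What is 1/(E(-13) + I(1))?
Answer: 15/251 - I*√26/251 ≈ 0.059761 - 0.020315*I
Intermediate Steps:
E(l) = √2*√l (E(l) = √(2*l) = √2*√l)
I(x) = x*(14 + x) (I(x) = (x + 0²)*(x + 14) = (x + 0)*(14 + x) = x*(14 + x))
1/(E(-13) + I(1)) = 1/(√2*√(-13) + 1*(14 + 1)) = 1/(√2*(I*√13) + 1*15) = 1/(I*√26 + 15) = 1/(15 + I*√26)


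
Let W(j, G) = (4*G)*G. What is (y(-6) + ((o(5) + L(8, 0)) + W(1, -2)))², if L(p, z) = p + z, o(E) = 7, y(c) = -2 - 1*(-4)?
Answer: 1089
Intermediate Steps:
y(c) = 2 (y(c) = -2 + 4 = 2)
W(j, G) = 4*G²
(y(-6) + ((o(5) + L(8, 0)) + W(1, -2)))² = (2 + ((7 + (8 + 0)) + 4*(-2)²))² = (2 + ((7 + 8) + 4*4))² = (2 + (15 + 16))² = (2 + 31)² = 33² = 1089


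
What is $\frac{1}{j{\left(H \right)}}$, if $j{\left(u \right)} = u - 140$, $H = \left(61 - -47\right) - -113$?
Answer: $\frac{1}{81} \approx 0.012346$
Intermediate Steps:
$H = 221$ ($H = \left(61 + 47\right) + 113 = 108 + 113 = 221$)
$j{\left(u \right)} = -140 + u$
$\frac{1}{j{\left(H \right)}} = \frac{1}{-140 + 221} = \frac{1}{81}$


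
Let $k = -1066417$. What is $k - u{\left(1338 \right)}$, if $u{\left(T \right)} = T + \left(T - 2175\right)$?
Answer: $-1066918$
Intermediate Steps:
$u{\left(T \right)} = -2175 + 2 T$ ($u{\left(T \right)} = T + \left(-2175 + T\right) = -2175 + 2 T$)
$k - u{\left(1338 \right)} = -1066417 - \left(-2175 + 2 \cdot 1338\right) = -1066417 - \left(-2175 + 2676\right) = -1066417 - 501 = -1066918$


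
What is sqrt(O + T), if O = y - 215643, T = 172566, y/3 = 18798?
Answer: sqrt(13317) ≈ 115.40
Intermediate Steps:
y = 56394 (y = 3*18798 = 56394)
O = -159249 (O = 56394 - 215643 = -159249)
sqrt(O + T) = sqrt(-159249 + 172566) = sqrt(13317)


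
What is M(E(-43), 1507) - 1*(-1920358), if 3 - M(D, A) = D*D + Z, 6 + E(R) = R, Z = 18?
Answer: 1917942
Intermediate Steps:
E(R) = -6 + R
M(D, A) = -15 - D² (M(D, A) = 3 - (D*D + 18) = 3 - (D² + 18) = 3 - (18 + D²) = 3 + (-18 - D²) = -15 - D²)
M(E(-43), 1507) - 1*(-1920358) = (-15 - (-6 - 43)²) - 1*(-1920358) = (-15 - 1*(-49)²) + 1920358 = (-15 - 1*2401) + 1920358 = (-15 - 2401) + 1920358 = -2416 + 1920358 = 1917942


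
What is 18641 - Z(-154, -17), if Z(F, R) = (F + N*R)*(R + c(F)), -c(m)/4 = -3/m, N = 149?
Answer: -2098048/77 ≈ -27247.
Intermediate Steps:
c(m) = 12/m (c(m) = -(-12)/m = 12/m)
Z(F, R) = (F + 149*R)*(R + 12/F)
18641 - Z(-154, -17) = 18641 - (12 + 149*(-17)**2 - 154*(-17) + 1788*(-17)/(-154)) = 18641 - (12 + 149*289 + 2618 + 1788*(-17)*(-1/154)) = 18641 - (12 + 43061 + 2618 + 15198/77) = 18641 - 1*3533405/77 = 18641 - 3533405/77 = -2098048/77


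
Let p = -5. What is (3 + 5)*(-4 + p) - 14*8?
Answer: -184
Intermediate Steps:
(3 + 5)*(-4 + p) - 14*8 = (3 + 5)*(-4 - 5) - 14*8 = 8*(-9) - 112 = -72 - 112 = -184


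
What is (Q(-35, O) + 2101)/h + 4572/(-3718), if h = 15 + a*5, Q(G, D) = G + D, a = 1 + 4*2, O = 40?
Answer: 629649/18590 ≈ 33.870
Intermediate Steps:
a = 9 (a = 1 + 8 = 9)
Q(G, D) = D + G
h = 60 (h = 15 + 9*5 = 15 + 45 = 60)
(Q(-35, O) + 2101)/h + 4572/(-3718) = ((40 - 35) + 2101)/60 + 4572/(-3718) = (5 + 2101)*(1/60) + 4572*(-1/3718) = 2106*(1/60) - 2286/1859 = 351/10 - 2286/1859 = 629649/18590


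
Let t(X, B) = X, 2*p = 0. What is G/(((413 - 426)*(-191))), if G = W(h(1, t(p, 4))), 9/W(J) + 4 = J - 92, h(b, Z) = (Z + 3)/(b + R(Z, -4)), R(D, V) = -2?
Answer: -1/27313 ≈ -3.6613e-5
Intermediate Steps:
p = 0 (p = (1/2)*0 = 0)
h(b, Z) = (3 + Z)/(-2 + b) (h(b, Z) = (Z + 3)/(b - 2) = (3 + Z)/(-2 + b))
W(J) = 9/(-96 + J) (W(J) = 9/(-4 + (J - 92)) = 9/(-4 + (-92 + J)) = 9/(-96 + J))
G = -1/11 (G = 9/(-96 + (3 + 0)/(-2 + 1)) = 9/(-96 + 3/(-1)) = 9/(-96 - 1*3) = 9/(-96 - 3) = 9/(-99) = 9*(-1/99) = -1/11 ≈ -0.090909)
G/(((413 - 426)*(-191))) = -(-1/(191*(413 - 426)))/11 = -1/(11*((-13*(-191)))) = -1/11/2483 = -1/11*1/2483 = -1/27313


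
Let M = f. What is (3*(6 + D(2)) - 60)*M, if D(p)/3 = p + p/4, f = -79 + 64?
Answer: 585/2 ≈ 292.50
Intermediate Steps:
f = -15
M = -15
D(p) = 15*p/4 (D(p) = 3*(p + p/4) = 3*(5*p/4) = 15*p/4)
(3*(6 + D(2)) - 60)*M = (3*(6 + (15/4)*2) - 60)*(-15) = (3*(6 + 15/2) - 60)*(-15) = (3*(27/2) - 60)*(-15) = (81/2 - 60)*(-15) = -39/2*(-15) = 585/2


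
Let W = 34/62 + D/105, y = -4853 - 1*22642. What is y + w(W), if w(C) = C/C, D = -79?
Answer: -27494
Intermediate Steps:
y = -27495 (y = -4853 - 22642 = -27495)
W = -664/3255 (W = 34/62 - 79/105 = 34*(1/62) - 79*1/105 = 17/31 - 79/105 = -664/3255 ≈ -0.20399)
w(C) = 1
y + w(W) = -27495 + 1 = -27494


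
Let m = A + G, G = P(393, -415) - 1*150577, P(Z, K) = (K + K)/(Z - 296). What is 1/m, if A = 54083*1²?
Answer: -97/9360748 ≈ -1.0362e-5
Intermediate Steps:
P(Z, K) = 2*K/(-296 + Z) (P(Z, K) = (2*K)/(-296 + Z) = 2*K/(-296 + Z))
G = -14606799/97 (G = 2*(-415)/(-296 + 393) - 1*150577 = 2*(-415)/97 - 150577 = 2*(-415)*(1/97) - 150577 = -830/97 - 150577 = -14606799/97 ≈ -1.5059e+5)
A = 54083 (A = 54083*1 = 54083)
m = -9360748/97 (m = 54083 - 14606799/97 = -9360748/97 ≈ -96503.)
1/m = 1/(-9360748/97) = -97/9360748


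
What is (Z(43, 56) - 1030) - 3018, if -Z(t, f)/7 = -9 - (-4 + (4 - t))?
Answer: -4286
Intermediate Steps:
Z(t, f) = 63 - 7*t (Z(t, f) = -7*(-9 - (-4 + (4 - t))) = -7*(-9 - (-t)) = -7*(-9 - (-1)*t) = -7*(-9 + t) = 63 - 7*t)
(Z(43, 56) - 1030) - 3018 = ((63 - 7*43) - 1030) - 3018 = ((63 - 301) - 1030) - 3018 = (-238 - 1030) - 3018 = -1268 - 3018 = -4286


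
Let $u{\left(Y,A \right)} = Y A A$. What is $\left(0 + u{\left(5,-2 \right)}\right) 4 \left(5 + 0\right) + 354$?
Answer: $754$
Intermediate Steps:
$u{\left(Y,A \right)} = Y A^{2}$ ($u{\left(Y,A \right)} = A Y A = Y A^{2}$)
$\left(0 + u{\left(5,-2 \right)}\right) 4 \left(5 + 0\right) + 354 = \left(0 + 5 \left(-2\right)^{2}\right) 4 \left(5 + 0\right) + 354 = \left(0 + 5 \cdot 4\right) 4 \cdot 5 + 354 = \left(0 + 20\right) 20 + 354 = 20 \cdot 20 + 354 = 400 + 354 = 754$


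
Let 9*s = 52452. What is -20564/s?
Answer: -5141/1457 ≈ -3.5285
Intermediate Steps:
s = 5828 (s = (1/9)*52452 = 5828)
-20564/s = -20564/5828 = -20564*1/5828 = -5141/1457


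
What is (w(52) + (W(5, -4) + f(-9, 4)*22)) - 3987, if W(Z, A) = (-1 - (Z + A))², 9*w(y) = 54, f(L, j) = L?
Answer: -4175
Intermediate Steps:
w(y) = 6 (w(y) = (⅑)*54 = 6)
W(Z, A) = (-1 - A - Z)² (W(Z, A) = (-1 - (A + Z))² = (-1 + (-A - Z))² = (-1 - A - Z)²)
(w(52) + (W(5, -4) + f(-9, 4)*22)) - 3987 = (6 + ((1 - 4 + 5)² - 9*22)) - 3987 = (6 + (2² - 198)) - 3987 = (6 + (4 - 198)) - 3987 = (6 - 194) - 3987 = -188 - 3987 = -4175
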